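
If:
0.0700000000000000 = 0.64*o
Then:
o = 0.11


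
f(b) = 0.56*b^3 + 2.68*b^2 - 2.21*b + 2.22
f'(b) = 1.68*b^2 + 5.36*b - 2.21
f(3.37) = 46.64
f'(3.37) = 34.93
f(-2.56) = 16.05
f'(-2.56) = -4.92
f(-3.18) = 18.34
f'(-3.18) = -2.27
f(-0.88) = 5.86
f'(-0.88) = -5.63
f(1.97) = 12.55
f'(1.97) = 14.87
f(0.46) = 1.82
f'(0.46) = 0.61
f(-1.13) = 7.33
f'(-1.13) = -6.12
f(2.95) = 33.40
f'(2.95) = 28.22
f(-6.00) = -9.00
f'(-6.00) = 26.11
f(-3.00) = 17.85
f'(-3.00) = -3.17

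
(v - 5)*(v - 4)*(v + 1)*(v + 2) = v^4 - 6*v^3 - 5*v^2 + 42*v + 40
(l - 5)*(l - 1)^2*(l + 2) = l^4 - 5*l^3 - 3*l^2 + 17*l - 10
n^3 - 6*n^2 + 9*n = n*(n - 3)^2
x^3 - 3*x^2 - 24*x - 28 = (x - 7)*(x + 2)^2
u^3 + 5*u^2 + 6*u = u*(u + 2)*(u + 3)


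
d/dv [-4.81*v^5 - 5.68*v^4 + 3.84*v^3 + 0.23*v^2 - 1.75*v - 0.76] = -24.05*v^4 - 22.72*v^3 + 11.52*v^2 + 0.46*v - 1.75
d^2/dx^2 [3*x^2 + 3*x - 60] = 6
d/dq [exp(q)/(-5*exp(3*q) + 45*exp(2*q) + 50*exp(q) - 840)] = (2*exp(3*q) - 9*exp(2*q) - 168)*exp(q)/(5*(exp(6*q) - 18*exp(5*q) + 61*exp(4*q) + 516*exp(3*q) - 2924*exp(2*q) - 3360*exp(q) + 28224))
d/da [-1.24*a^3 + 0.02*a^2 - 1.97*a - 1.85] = -3.72*a^2 + 0.04*a - 1.97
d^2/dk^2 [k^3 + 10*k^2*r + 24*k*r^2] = 6*k + 20*r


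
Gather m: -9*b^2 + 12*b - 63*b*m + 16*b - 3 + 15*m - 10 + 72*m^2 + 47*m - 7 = -9*b^2 + 28*b + 72*m^2 + m*(62 - 63*b) - 20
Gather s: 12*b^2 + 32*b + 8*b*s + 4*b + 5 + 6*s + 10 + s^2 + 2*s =12*b^2 + 36*b + s^2 + s*(8*b + 8) + 15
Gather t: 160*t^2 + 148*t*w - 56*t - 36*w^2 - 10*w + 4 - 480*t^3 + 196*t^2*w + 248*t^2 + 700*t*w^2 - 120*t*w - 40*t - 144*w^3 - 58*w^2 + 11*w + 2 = -480*t^3 + t^2*(196*w + 408) + t*(700*w^2 + 28*w - 96) - 144*w^3 - 94*w^2 + w + 6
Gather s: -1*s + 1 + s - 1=0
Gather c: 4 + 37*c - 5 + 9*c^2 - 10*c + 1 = 9*c^2 + 27*c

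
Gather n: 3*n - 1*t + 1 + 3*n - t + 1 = 6*n - 2*t + 2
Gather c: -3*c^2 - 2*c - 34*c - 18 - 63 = -3*c^2 - 36*c - 81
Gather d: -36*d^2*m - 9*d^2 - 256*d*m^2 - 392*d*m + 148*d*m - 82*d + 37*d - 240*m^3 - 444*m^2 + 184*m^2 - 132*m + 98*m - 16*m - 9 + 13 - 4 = d^2*(-36*m - 9) + d*(-256*m^2 - 244*m - 45) - 240*m^3 - 260*m^2 - 50*m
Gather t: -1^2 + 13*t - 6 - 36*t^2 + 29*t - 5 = -36*t^2 + 42*t - 12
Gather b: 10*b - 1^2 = 10*b - 1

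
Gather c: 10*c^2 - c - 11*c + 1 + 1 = 10*c^2 - 12*c + 2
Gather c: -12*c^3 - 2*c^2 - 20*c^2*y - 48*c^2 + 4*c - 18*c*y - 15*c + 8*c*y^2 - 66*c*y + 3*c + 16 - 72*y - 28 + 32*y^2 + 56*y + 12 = -12*c^3 + c^2*(-20*y - 50) + c*(8*y^2 - 84*y - 8) + 32*y^2 - 16*y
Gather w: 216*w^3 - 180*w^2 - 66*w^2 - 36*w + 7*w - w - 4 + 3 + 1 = 216*w^3 - 246*w^2 - 30*w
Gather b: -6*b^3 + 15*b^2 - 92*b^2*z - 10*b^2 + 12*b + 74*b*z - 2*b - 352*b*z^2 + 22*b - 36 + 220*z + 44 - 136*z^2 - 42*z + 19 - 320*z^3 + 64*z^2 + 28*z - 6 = -6*b^3 + b^2*(5 - 92*z) + b*(-352*z^2 + 74*z + 32) - 320*z^3 - 72*z^2 + 206*z + 21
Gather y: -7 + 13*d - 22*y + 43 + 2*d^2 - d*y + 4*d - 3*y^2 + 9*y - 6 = 2*d^2 + 17*d - 3*y^2 + y*(-d - 13) + 30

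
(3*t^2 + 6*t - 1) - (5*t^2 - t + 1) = -2*t^2 + 7*t - 2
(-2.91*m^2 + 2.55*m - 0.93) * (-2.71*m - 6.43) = 7.8861*m^3 + 11.8008*m^2 - 13.8762*m + 5.9799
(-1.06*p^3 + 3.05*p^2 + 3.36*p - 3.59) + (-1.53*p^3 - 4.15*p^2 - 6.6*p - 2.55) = -2.59*p^3 - 1.1*p^2 - 3.24*p - 6.14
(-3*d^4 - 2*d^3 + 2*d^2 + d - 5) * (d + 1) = -3*d^5 - 5*d^4 + 3*d^2 - 4*d - 5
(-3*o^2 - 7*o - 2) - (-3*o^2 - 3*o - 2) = -4*o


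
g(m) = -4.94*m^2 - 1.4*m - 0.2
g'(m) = -9.88*m - 1.4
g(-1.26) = -6.28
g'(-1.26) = 11.05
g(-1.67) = -11.64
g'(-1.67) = 15.10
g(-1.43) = -8.30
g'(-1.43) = 12.73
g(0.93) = -5.77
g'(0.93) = -10.59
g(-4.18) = -80.66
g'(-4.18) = 39.90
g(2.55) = -35.89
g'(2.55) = -26.59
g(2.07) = -24.27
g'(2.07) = -21.85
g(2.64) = -38.33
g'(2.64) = -27.48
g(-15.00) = -1090.70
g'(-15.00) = 146.80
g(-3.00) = -40.46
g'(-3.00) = 28.24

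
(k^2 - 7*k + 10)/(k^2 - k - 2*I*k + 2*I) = (k^2 - 7*k + 10)/(k^2 - k - 2*I*k + 2*I)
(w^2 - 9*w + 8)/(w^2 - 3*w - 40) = (w - 1)/(w + 5)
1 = 1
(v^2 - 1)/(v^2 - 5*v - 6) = (v - 1)/(v - 6)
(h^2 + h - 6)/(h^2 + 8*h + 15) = (h - 2)/(h + 5)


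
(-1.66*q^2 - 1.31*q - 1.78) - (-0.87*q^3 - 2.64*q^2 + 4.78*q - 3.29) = 0.87*q^3 + 0.98*q^2 - 6.09*q + 1.51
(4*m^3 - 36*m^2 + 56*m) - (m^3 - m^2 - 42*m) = 3*m^3 - 35*m^2 + 98*m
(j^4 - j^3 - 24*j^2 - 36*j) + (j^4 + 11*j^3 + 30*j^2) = 2*j^4 + 10*j^3 + 6*j^2 - 36*j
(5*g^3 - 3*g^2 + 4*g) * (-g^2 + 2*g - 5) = -5*g^5 + 13*g^4 - 35*g^3 + 23*g^2 - 20*g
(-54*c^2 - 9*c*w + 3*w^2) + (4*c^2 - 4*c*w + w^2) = -50*c^2 - 13*c*w + 4*w^2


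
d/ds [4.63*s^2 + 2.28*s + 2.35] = 9.26*s + 2.28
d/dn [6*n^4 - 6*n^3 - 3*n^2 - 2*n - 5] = 24*n^3 - 18*n^2 - 6*n - 2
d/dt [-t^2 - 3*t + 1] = -2*t - 3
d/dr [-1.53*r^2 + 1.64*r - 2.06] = 1.64 - 3.06*r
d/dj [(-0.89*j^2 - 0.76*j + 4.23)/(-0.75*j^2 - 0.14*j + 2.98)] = (-0.4454*j^2 + 1.0406*j - 1.6726)/(0.5625*j^4 + 0.21*j^3 - 4.4504*j^2 - 0.8344*j + 8.8804)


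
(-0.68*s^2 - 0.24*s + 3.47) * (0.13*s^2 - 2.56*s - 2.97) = -0.0884*s^4 + 1.7096*s^3 + 3.0851*s^2 - 8.1704*s - 10.3059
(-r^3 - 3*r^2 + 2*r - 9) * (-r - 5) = r^4 + 8*r^3 + 13*r^2 - r + 45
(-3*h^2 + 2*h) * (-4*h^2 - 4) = 12*h^4 - 8*h^3 + 12*h^2 - 8*h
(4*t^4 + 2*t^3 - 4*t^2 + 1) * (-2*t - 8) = -8*t^5 - 36*t^4 - 8*t^3 + 32*t^2 - 2*t - 8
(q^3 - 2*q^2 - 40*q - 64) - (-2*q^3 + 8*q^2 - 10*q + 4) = 3*q^3 - 10*q^2 - 30*q - 68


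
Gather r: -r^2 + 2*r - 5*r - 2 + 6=-r^2 - 3*r + 4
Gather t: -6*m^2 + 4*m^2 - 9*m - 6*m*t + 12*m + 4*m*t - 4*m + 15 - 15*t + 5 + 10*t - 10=-2*m^2 - m + t*(-2*m - 5) + 10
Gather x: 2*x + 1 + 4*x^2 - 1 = 4*x^2 + 2*x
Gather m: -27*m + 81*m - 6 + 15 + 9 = 54*m + 18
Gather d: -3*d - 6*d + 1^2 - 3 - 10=-9*d - 12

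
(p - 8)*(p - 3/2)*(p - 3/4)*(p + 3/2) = p^4 - 35*p^3/4 + 15*p^2/4 + 315*p/16 - 27/2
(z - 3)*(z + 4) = z^2 + z - 12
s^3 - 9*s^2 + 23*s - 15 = (s - 5)*(s - 3)*(s - 1)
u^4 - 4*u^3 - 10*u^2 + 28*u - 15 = (u - 5)*(u - 1)^2*(u + 3)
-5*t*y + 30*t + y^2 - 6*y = (-5*t + y)*(y - 6)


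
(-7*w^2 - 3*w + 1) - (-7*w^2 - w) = 1 - 2*w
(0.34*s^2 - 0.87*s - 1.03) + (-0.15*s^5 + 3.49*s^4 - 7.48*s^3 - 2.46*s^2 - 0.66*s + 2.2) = -0.15*s^5 + 3.49*s^4 - 7.48*s^3 - 2.12*s^2 - 1.53*s + 1.17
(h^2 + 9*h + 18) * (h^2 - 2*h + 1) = h^4 + 7*h^3 + h^2 - 27*h + 18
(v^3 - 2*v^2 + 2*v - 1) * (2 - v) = -v^4 + 4*v^3 - 6*v^2 + 5*v - 2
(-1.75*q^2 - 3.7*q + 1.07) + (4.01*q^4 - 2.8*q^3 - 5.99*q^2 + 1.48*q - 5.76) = 4.01*q^4 - 2.8*q^3 - 7.74*q^2 - 2.22*q - 4.69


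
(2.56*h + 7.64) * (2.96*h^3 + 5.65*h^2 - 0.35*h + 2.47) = 7.5776*h^4 + 37.0784*h^3 + 42.27*h^2 + 3.6492*h + 18.8708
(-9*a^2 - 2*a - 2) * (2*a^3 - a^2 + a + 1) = -18*a^5 + 5*a^4 - 11*a^3 - 9*a^2 - 4*a - 2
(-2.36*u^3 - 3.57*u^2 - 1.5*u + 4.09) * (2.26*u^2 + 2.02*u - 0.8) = -5.3336*u^5 - 12.8354*u^4 - 8.7134*u^3 + 9.0694*u^2 + 9.4618*u - 3.272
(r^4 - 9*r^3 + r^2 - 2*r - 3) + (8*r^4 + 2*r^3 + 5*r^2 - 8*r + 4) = 9*r^4 - 7*r^3 + 6*r^2 - 10*r + 1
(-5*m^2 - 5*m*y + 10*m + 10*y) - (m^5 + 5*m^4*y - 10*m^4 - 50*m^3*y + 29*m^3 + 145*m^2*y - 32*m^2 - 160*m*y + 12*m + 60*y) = -m^5 - 5*m^4*y + 10*m^4 + 50*m^3*y - 29*m^3 - 145*m^2*y + 27*m^2 + 155*m*y - 2*m - 50*y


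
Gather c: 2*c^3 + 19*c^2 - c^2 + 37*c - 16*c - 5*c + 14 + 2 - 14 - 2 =2*c^3 + 18*c^2 + 16*c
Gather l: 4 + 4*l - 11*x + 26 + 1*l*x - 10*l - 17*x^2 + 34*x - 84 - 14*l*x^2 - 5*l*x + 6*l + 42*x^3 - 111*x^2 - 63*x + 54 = l*(-14*x^2 - 4*x) + 42*x^3 - 128*x^2 - 40*x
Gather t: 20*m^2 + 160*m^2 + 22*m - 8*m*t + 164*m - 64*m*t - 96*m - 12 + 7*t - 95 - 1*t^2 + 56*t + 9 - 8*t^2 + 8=180*m^2 + 90*m - 9*t^2 + t*(63 - 72*m) - 90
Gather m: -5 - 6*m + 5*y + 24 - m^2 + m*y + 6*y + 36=-m^2 + m*(y - 6) + 11*y + 55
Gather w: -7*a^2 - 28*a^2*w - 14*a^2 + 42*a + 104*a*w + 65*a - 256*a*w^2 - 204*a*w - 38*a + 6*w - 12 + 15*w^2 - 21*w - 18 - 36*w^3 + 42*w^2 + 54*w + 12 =-21*a^2 + 69*a - 36*w^3 + w^2*(57 - 256*a) + w*(-28*a^2 - 100*a + 39) - 18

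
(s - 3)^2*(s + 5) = s^3 - s^2 - 21*s + 45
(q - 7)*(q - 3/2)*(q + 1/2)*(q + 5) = q^4 - 3*q^3 - 135*q^2/4 + 73*q/2 + 105/4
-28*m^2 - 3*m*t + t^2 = (-7*m + t)*(4*m + t)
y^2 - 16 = (y - 4)*(y + 4)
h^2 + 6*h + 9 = (h + 3)^2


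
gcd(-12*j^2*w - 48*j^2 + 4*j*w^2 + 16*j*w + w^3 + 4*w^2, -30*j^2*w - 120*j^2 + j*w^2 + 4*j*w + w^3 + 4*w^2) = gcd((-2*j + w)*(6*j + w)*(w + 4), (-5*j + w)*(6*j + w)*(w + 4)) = 6*j*w + 24*j + w^2 + 4*w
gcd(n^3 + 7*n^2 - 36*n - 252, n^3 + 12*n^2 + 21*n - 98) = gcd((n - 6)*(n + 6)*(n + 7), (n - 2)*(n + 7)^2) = n + 7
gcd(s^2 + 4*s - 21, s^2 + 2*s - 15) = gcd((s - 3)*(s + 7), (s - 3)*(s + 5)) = s - 3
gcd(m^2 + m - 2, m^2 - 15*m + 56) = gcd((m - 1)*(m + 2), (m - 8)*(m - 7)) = 1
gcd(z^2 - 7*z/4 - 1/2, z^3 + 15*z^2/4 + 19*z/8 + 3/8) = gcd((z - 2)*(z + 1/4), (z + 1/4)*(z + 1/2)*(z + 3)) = z + 1/4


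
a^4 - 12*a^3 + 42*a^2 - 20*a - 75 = (a - 5)^2*(a - 3)*(a + 1)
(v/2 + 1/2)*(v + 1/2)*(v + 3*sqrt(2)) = v^3/2 + 3*v^2/4 + 3*sqrt(2)*v^2/2 + v/4 + 9*sqrt(2)*v/4 + 3*sqrt(2)/4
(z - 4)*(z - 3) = z^2 - 7*z + 12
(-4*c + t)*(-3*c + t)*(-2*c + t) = -24*c^3 + 26*c^2*t - 9*c*t^2 + t^3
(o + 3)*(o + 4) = o^2 + 7*o + 12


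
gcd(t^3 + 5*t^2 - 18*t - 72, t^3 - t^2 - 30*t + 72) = t^2 + 2*t - 24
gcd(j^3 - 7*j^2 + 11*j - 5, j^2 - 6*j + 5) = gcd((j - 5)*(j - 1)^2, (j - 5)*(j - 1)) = j^2 - 6*j + 5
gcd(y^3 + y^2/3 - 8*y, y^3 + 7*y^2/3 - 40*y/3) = y^2 - 8*y/3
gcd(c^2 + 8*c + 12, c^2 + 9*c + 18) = c + 6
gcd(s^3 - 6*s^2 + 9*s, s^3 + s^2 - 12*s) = s^2 - 3*s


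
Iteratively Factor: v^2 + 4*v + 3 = (v + 3)*(v + 1)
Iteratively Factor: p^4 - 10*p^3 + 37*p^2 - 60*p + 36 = (p - 2)*(p^3 - 8*p^2 + 21*p - 18) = (p - 3)*(p - 2)*(p^2 - 5*p + 6) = (p - 3)^2*(p - 2)*(p - 2)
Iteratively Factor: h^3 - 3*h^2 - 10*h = (h - 5)*(h^2 + 2*h) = (h - 5)*(h + 2)*(h)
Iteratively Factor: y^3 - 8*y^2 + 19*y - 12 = (y - 1)*(y^2 - 7*y + 12) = (y - 3)*(y - 1)*(y - 4)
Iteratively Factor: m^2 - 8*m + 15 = (m - 3)*(m - 5)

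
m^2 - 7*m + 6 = (m - 6)*(m - 1)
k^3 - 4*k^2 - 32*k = k*(k - 8)*(k + 4)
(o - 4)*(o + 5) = o^2 + o - 20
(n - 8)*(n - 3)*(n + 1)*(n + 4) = n^4 - 6*n^3 - 27*n^2 + 76*n + 96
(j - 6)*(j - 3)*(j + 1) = j^3 - 8*j^2 + 9*j + 18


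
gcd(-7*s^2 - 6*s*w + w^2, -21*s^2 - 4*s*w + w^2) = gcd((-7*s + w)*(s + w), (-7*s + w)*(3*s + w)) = 7*s - w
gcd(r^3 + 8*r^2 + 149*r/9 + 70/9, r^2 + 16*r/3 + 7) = r + 7/3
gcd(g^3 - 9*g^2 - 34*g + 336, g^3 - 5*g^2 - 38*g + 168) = g^2 - g - 42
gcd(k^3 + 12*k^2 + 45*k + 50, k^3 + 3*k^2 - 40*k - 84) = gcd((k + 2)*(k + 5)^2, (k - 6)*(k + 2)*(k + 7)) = k + 2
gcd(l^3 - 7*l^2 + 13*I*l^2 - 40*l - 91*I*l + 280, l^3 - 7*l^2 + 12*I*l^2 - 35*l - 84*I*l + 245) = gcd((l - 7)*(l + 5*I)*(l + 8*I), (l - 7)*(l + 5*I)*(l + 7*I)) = l^2 + l*(-7 + 5*I) - 35*I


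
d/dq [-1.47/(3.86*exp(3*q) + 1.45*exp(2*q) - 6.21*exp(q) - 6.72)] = (17.0226*exp(2*q) + 4.263*exp(q) - 9.1287)*exp(q)/(3.86*exp(3*q) + 1.45*exp(2*q) - 6.21*exp(q) - 6.72)^2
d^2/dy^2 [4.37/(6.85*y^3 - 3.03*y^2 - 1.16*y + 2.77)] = ((26.4822 - 179.607*y)*(6.85*y^3 - 3.03*y^2 - 1.16*y + 2.77) + 4.37*(-41.1*y^2 + 12.12*y + 2.32)*(-20.55*y^2 + 6.06*y + 1.16))/(6.85*y^3 - 3.03*y^2 - 1.16*y + 2.77)^3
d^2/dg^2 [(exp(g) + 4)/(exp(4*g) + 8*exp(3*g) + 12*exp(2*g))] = (9*exp(5*g) + 152*exp(4*g) + 1016*exp(3*g) + 3168*exp(2*g) + 4368*exp(g) + 2304)*exp(-2*g)/(exp(6*g) + 24*exp(5*g) + 228*exp(4*g) + 1088*exp(3*g) + 2736*exp(2*g) + 3456*exp(g) + 1728)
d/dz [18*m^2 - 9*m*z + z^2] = -9*m + 2*z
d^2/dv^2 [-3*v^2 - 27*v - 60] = -6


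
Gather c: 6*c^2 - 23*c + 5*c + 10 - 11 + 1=6*c^2 - 18*c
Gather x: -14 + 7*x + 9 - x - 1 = 6*x - 6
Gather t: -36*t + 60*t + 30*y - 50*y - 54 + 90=24*t - 20*y + 36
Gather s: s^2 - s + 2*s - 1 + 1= s^2 + s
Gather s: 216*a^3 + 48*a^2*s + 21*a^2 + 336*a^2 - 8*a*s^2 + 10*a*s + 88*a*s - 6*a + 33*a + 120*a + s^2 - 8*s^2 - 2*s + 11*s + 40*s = 216*a^3 + 357*a^2 + 147*a + s^2*(-8*a - 7) + s*(48*a^2 + 98*a + 49)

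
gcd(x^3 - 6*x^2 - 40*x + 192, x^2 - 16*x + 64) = x - 8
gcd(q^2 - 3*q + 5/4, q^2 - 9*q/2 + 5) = q - 5/2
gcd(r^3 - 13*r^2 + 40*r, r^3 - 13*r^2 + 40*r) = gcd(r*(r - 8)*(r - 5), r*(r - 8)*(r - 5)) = r^3 - 13*r^2 + 40*r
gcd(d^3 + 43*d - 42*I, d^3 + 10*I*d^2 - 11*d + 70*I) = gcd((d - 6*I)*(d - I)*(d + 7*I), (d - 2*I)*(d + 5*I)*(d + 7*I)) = d + 7*I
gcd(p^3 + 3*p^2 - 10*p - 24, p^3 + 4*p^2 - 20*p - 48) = p + 2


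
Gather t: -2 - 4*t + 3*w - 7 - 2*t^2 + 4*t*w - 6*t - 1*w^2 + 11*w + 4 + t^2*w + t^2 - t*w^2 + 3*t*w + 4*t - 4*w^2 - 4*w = t^2*(w - 1) + t*(-w^2 + 7*w - 6) - 5*w^2 + 10*w - 5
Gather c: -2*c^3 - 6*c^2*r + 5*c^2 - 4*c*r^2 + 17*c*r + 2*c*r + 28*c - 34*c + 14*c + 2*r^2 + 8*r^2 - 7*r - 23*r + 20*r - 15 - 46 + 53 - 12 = -2*c^3 + c^2*(5 - 6*r) + c*(-4*r^2 + 19*r + 8) + 10*r^2 - 10*r - 20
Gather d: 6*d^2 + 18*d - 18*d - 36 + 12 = 6*d^2 - 24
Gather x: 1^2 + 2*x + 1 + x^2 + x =x^2 + 3*x + 2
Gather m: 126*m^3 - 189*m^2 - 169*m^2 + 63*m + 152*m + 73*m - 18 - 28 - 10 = 126*m^3 - 358*m^2 + 288*m - 56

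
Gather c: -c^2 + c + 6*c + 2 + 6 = -c^2 + 7*c + 8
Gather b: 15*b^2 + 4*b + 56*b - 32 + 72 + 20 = 15*b^2 + 60*b + 60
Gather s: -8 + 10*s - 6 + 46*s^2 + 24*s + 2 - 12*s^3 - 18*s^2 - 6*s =-12*s^3 + 28*s^2 + 28*s - 12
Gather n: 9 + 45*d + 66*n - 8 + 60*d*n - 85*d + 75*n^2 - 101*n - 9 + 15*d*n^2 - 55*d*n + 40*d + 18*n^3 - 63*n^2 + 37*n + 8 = 18*n^3 + n^2*(15*d + 12) + n*(5*d + 2)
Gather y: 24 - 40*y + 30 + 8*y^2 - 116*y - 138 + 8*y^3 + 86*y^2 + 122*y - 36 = 8*y^3 + 94*y^2 - 34*y - 120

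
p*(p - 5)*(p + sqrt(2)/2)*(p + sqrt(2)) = p^4 - 5*p^3 + 3*sqrt(2)*p^3/2 - 15*sqrt(2)*p^2/2 + p^2 - 5*p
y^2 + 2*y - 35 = (y - 5)*(y + 7)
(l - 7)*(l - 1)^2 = l^3 - 9*l^2 + 15*l - 7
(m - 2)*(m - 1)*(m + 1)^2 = m^4 - m^3 - 3*m^2 + m + 2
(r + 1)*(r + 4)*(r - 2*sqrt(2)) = r^3 - 2*sqrt(2)*r^2 + 5*r^2 - 10*sqrt(2)*r + 4*r - 8*sqrt(2)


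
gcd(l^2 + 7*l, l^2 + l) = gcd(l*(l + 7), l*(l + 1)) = l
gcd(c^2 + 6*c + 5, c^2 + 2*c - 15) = c + 5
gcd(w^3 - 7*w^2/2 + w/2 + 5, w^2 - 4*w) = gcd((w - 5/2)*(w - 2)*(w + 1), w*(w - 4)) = 1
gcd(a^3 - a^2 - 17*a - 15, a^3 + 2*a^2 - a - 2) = a + 1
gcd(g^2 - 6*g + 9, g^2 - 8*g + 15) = g - 3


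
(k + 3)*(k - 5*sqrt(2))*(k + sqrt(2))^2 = k^4 - 3*sqrt(2)*k^3 + 3*k^3 - 18*k^2 - 9*sqrt(2)*k^2 - 54*k - 10*sqrt(2)*k - 30*sqrt(2)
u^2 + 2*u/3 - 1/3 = (u - 1/3)*(u + 1)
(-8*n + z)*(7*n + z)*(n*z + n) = -56*n^3*z - 56*n^3 - n^2*z^2 - n^2*z + n*z^3 + n*z^2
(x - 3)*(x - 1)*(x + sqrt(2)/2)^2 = x^4 - 4*x^3 + sqrt(2)*x^3 - 4*sqrt(2)*x^2 + 7*x^2/2 - 2*x + 3*sqrt(2)*x + 3/2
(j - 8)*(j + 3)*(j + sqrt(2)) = j^3 - 5*j^2 + sqrt(2)*j^2 - 24*j - 5*sqrt(2)*j - 24*sqrt(2)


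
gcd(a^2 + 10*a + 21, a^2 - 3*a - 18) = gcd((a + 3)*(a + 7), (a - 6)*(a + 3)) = a + 3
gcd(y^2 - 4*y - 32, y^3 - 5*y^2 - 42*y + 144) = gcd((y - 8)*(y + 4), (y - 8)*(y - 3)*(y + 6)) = y - 8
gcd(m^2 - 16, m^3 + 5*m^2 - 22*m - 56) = m - 4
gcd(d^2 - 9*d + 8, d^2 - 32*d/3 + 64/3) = d - 8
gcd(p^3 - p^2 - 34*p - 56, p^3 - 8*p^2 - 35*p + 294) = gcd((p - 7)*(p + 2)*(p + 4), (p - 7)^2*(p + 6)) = p - 7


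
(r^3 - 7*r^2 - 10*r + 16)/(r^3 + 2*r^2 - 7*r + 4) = (r^2 - 6*r - 16)/(r^2 + 3*r - 4)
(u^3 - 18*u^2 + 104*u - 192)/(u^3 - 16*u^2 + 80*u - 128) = (u - 6)/(u - 4)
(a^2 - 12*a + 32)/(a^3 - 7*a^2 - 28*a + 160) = 1/(a + 5)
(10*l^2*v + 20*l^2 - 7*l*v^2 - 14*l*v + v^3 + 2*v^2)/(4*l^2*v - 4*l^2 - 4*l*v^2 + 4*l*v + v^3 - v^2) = (-5*l*v - 10*l + v^2 + 2*v)/(-2*l*v + 2*l + v^2 - v)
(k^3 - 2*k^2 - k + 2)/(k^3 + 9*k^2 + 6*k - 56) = (k^2 - 1)/(k^2 + 11*k + 28)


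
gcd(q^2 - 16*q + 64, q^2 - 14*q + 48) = q - 8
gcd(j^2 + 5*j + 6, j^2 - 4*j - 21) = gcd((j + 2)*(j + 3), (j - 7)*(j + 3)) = j + 3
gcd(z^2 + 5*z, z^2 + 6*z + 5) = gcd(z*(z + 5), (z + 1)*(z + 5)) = z + 5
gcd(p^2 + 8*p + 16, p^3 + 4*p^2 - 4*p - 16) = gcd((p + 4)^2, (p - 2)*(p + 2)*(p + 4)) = p + 4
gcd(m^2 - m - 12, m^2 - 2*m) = 1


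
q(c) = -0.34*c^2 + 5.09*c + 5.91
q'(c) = 5.09 - 0.68*c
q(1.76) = 13.82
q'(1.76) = 3.89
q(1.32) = 12.04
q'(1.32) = 4.19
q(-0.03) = 5.76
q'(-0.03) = 5.11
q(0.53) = 8.51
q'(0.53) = 4.73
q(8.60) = 24.54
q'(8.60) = -0.76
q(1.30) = 11.95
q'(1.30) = 4.21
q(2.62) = 16.91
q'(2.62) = 3.31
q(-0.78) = 1.73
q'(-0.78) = 5.62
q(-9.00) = -67.44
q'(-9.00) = 11.21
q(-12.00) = -104.13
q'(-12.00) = 13.25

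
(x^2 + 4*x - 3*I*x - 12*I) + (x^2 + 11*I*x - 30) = 2*x^2 + 4*x + 8*I*x - 30 - 12*I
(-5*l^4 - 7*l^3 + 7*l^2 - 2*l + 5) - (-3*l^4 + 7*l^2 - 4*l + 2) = -2*l^4 - 7*l^3 + 2*l + 3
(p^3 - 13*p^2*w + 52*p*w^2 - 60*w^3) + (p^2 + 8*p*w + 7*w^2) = p^3 - 13*p^2*w + p^2 + 52*p*w^2 + 8*p*w - 60*w^3 + 7*w^2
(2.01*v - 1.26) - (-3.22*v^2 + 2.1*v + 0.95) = 3.22*v^2 - 0.0900000000000003*v - 2.21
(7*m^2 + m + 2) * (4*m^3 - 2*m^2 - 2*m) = 28*m^5 - 10*m^4 - 8*m^3 - 6*m^2 - 4*m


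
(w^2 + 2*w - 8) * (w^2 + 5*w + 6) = w^4 + 7*w^3 + 8*w^2 - 28*w - 48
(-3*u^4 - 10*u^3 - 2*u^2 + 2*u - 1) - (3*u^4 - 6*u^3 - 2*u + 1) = -6*u^4 - 4*u^3 - 2*u^2 + 4*u - 2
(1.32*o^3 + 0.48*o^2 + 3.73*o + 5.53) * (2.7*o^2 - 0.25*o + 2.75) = 3.564*o^5 + 0.966*o^4 + 13.581*o^3 + 15.3185*o^2 + 8.875*o + 15.2075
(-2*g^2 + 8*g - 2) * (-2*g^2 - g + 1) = 4*g^4 - 14*g^3 - 6*g^2 + 10*g - 2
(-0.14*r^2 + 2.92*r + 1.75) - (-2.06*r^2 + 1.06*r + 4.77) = 1.92*r^2 + 1.86*r - 3.02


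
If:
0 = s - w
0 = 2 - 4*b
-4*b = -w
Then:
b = 1/2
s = 2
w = 2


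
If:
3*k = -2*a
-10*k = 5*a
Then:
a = 0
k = 0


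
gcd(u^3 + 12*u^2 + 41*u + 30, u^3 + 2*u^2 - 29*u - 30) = u^2 + 7*u + 6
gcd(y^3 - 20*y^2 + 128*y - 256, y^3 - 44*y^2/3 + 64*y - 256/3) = y^2 - 12*y + 32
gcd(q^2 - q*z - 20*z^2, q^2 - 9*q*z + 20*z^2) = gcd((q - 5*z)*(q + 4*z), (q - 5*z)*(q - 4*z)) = -q + 5*z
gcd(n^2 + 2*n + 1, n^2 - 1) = n + 1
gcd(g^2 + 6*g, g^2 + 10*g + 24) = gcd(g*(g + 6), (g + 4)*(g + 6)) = g + 6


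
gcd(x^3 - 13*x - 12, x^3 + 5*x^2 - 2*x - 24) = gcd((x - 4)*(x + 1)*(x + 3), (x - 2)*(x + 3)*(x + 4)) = x + 3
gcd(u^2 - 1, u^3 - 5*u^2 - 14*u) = 1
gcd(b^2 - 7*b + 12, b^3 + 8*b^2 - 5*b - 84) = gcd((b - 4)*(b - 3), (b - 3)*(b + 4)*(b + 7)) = b - 3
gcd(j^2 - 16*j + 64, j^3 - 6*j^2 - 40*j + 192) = j - 8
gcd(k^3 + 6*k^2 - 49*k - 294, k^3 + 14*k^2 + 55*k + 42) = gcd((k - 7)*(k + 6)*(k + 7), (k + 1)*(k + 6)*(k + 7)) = k^2 + 13*k + 42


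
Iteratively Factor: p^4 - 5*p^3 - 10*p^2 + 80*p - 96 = (p + 4)*(p^3 - 9*p^2 + 26*p - 24) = (p - 2)*(p + 4)*(p^2 - 7*p + 12) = (p - 4)*(p - 2)*(p + 4)*(p - 3)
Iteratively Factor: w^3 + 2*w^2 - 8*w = (w - 2)*(w^2 + 4*w) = w*(w - 2)*(w + 4)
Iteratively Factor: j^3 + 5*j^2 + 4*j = (j + 4)*(j^2 + j) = j*(j + 4)*(j + 1)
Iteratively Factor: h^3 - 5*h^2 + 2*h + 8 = (h - 4)*(h^2 - h - 2) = (h - 4)*(h - 2)*(h + 1)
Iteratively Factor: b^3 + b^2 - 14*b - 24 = (b + 3)*(b^2 - 2*b - 8) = (b + 2)*(b + 3)*(b - 4)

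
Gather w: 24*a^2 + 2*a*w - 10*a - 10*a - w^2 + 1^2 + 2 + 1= 24*a^2 + 2*a*w - 20*a - w^2 + 4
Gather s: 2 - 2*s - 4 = -2*s - 2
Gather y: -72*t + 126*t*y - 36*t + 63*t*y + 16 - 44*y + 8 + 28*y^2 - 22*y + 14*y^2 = -108*t + 42*y^2 + y*(189*t - 66) + 24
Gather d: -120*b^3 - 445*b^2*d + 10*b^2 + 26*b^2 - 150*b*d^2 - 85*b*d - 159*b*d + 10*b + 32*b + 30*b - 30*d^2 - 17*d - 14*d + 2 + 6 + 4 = -120*b^3 + 36*b^2 + 72*b + d^2*(-150*b - 30) + d*(-445*b^2 - 244*b - 31) + 12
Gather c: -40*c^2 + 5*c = -40*c^2 + 5*c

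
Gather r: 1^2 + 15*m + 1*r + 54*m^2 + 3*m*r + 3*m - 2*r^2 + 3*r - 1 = 54*m^2 + 18*m - 2*r^2 + r*(3*m + 4)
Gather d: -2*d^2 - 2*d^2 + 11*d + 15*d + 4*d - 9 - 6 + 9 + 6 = -4*d^2 + 30*d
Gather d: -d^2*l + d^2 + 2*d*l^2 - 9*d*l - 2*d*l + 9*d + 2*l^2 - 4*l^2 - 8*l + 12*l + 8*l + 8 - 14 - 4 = d^2*(1 - l) + d*(2*l^2 - 11*l + 9) - 2*l^2 + 12*l - 10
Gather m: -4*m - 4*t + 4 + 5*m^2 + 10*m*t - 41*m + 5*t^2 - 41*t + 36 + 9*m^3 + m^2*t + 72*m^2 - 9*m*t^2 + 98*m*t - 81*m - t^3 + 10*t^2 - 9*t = 9*m^3 + m^2*(t + 77) + m*(-9*t^2 + 108*t - 126) - t^3 + 15*t^2 - 54*t + 40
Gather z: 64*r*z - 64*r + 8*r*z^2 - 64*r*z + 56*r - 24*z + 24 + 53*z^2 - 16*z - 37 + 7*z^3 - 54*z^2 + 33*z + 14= -8*r + 7*z^3 + z^2*(8*r - 1) - 7*z + 1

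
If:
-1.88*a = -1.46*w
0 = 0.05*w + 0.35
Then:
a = -5.44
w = -7.00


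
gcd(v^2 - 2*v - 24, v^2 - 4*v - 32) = v + 4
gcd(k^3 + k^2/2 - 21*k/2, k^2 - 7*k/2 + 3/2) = k - 3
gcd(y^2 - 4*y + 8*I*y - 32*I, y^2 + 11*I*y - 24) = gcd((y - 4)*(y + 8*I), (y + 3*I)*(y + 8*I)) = y + 8*I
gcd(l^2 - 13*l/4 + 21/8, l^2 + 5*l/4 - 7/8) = 1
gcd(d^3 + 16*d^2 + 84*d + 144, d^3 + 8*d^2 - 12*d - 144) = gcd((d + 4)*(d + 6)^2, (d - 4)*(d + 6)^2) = d^2 + 12*d + 36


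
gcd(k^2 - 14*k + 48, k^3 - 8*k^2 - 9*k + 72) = k - 8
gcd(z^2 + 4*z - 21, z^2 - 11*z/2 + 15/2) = z - 3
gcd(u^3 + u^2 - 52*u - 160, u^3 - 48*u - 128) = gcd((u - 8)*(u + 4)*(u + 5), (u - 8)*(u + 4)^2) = u^2 - 4*u - 32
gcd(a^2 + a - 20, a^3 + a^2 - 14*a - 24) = a - 4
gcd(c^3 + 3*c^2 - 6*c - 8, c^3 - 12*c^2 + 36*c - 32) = c - 2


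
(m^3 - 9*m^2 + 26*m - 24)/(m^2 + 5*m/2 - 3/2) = 2*(m^3 - 9*m^2 + 26*m - 24)/(2*m^2 + 5*m - 3)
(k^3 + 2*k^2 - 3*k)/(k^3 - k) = (k + 3)/(k + 1)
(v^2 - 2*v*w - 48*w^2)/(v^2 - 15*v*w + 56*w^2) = (v + 6*w)/(v - 7*w)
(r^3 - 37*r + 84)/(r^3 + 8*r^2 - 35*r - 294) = (r^2 - 7*r + 12)/(r^2 + r - 42)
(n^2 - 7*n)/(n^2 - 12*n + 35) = n/(n - 5)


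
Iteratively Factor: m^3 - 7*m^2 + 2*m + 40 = (m + 2)*(m^2 - 9*m + 20) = (m - 4)*(m + 2)*(m - 5)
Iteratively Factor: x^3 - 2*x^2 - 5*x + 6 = (x - 1)*(x^2 - x - 6) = (x - 3)*(x - 1)*(x + 2)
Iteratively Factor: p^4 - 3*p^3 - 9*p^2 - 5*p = (p - 5)*(p^3 + 2*p^2 + p) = (p - 5)*(p + 1)*(p^2 + p) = (p - 5)*(p + 1)^2*(p)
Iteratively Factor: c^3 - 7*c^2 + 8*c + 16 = (c - 4)*(c^2 - 3*c - 4) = (c - 4)^2*(c + 1)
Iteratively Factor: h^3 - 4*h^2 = (h)*(h^2 - 4*h) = h*(h - 4)*(h)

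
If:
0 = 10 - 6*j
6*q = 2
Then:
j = 5/3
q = 1/3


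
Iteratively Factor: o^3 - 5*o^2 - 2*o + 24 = (o - 4)*(o^2 - o - 6) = (o - 4)*(o + 2)*(o - 3)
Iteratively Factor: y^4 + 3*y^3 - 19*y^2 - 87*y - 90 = (y + 2)*(y^3 + y^2 - 21*y - 45) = (y + 2)*(y + 3)*(y^2 - 2*y - 15) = (y - 5)*(y + 2)*(y + 3)*(y + 3)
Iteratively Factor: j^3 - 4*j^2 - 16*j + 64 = (j + 4)*(j^2 - 8*j + 16) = (j - 4)*(j + 4)*(j - 4)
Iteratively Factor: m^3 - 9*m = (m - 3)*(m^2 + 3*m) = m*(m - 3)*(m + 3)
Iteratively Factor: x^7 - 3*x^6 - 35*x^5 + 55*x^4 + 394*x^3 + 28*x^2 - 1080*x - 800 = (x + 2)*(x^6 - 5*x^5 - 25*x^4 + 105*x^3 + 184*x^2 - 340*x - 400) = (x + 1)*(x + 2)*(x^5 - 6*x^4 - 19*x^3 + 124*x^2 + 60*x - 400) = (x - 2)*(x + 1)*(x + 2)*(x^4 - 4*x^3 - 27*x^2 + 70*x + 200) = (x - 2)*(x + 1)*(x + 2)*(x + 4)*(x^3 - 8*x^2 + 5*x + 50) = (x - 5)*(x - 2)*(x + 1)*(x + 2)*(x + 4)*(x^2 - 3*x - 10) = (x - 5)^2*(x - 2)*(x + 1)*(x + 2)*(x + 4)*(x + 2)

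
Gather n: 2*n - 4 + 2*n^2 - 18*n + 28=2*n^2 - 16*n + 24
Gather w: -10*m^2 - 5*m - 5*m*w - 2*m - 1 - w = -10*m^2 - 7*m + w*(-5*m - 1) - 1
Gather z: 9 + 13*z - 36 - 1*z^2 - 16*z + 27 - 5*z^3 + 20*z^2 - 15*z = -5*z^3 + 19*z^2 - 18*z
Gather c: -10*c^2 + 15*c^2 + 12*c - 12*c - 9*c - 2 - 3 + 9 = 5*c^2 - 9*c + 4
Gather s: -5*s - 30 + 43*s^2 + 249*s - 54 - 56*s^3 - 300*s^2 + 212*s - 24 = -56*s^3 - 257*s^2 + 456*s - 108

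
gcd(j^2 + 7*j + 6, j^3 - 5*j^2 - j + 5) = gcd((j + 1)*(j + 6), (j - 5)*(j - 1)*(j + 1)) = j + 1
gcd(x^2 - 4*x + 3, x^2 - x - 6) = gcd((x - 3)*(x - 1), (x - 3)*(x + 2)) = x - 3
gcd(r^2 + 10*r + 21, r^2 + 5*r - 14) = r + 7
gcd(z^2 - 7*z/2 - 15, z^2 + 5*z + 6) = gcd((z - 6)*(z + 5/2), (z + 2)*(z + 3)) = 1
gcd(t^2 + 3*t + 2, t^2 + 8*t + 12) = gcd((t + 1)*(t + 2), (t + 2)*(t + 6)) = t + 2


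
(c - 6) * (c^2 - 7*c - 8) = c^3 - 13*c^2 + 34*c + 48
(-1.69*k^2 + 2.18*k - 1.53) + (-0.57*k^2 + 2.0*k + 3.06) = -2.26*k^2 + 4.18*k + 1.53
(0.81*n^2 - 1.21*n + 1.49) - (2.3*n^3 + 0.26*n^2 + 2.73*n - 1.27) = -2.3*n^3 + 0.55*n^2 - 3.94*n + 2.76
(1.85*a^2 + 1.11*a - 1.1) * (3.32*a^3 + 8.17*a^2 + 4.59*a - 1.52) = 6.142*a^5 + 18.7997*a^4 + 13.9082*a^3 - 6.7041*a^2 - 6.7362*a + 1.672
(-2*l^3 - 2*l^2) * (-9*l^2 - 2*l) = 18*l^5 + 22*l^4 + 4*l^3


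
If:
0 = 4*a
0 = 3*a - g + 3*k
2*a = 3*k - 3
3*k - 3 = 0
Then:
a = 0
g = 3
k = 1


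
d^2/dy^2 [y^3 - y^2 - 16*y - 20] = 6*y - 2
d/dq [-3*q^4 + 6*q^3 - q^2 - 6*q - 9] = -12*q^3 + 18*q^2 - 2*q - 6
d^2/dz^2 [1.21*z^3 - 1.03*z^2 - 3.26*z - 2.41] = 7.26*z - 2.06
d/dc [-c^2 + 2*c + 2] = 2 - 2*c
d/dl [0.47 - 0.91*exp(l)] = -0.91*exp(l)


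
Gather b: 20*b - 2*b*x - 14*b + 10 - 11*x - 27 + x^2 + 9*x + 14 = b*(6 - 2*x) + x^2 - 2*x - 3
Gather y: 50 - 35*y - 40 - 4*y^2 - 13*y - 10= -4*y^2 - 48*y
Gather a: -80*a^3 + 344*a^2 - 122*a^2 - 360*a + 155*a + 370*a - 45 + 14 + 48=-80*a^3 + 222*a^2 + 165*a + 17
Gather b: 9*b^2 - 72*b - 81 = 9*b^2 - 72*b - 81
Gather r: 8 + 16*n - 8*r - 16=16*n - 8*r - 8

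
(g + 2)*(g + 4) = g^2 + 6*g + 8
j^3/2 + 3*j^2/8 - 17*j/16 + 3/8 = (j/2 + 1)*(j - 3/4)*(j - 1/2)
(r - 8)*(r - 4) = r^2 - 12*r + 32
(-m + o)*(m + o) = -m^2 + o^2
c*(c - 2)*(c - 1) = c^3 - 3*c^2 + 2*c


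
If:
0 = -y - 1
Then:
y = -1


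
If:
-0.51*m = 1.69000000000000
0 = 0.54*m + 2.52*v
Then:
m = -3.31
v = 0.71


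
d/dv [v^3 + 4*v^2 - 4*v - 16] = 3*v^2 + 8*v - 4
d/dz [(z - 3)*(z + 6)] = 2*z + 3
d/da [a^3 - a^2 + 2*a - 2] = 3*a^2 - 2*a + 2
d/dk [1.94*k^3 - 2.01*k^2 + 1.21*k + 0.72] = 5.82*k^2 - 4.02*k + 1.21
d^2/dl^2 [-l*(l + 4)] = -2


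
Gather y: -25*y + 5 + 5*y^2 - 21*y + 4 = 5*y^2 - 46*y + 9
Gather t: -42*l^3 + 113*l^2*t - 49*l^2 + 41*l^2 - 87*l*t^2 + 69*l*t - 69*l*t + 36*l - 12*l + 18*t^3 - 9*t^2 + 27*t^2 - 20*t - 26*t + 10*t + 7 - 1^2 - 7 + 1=-42*l^3 - 8*l^2 + 24*l + 18*t^3 + t^2*(18 - 87*l) + t*(113*l^2 - 36)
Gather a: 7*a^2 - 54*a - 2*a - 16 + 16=7*a^2 - 56*a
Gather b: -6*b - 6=-6*b - 6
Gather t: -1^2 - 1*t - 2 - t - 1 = -2*t - 4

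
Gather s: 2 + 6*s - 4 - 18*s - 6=-12*s - 8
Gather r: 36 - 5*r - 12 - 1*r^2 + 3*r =-r^2 - 2*r + 24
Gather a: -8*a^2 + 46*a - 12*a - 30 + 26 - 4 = -8*a^2 + 34*a - 8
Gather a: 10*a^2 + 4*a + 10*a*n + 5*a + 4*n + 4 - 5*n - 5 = 10*a^2 + a*(10*n + 9) - n - 1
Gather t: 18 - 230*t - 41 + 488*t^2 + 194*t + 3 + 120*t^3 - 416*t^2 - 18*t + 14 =120*t^3 + 72*t^2 - 54*t - 6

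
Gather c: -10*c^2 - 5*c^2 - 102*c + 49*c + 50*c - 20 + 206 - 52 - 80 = -15*c^2 - 3*c + 54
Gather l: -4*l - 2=-4*l - 2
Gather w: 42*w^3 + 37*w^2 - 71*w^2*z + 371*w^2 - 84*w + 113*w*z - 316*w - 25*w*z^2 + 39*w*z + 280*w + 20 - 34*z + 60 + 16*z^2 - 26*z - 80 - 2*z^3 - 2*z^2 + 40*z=42*w^3 + w^2*(408 - 71*z) + w*(-25*z^2 + 152*z - 120) - 2*z^3 + 14*z^2 - 20*z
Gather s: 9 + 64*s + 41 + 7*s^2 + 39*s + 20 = 7*s^2 + 103*s + 70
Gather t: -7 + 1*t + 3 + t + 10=2*t + 6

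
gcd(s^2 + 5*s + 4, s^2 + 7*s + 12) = s + 4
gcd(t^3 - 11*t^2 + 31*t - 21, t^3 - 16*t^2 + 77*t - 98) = t - 7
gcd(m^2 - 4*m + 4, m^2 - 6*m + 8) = m - 2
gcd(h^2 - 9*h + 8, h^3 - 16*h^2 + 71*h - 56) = h^2 - 9*h + 8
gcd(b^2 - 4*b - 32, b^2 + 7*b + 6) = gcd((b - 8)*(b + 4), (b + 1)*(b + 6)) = 1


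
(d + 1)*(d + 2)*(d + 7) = d^3 + 10*d^2 + 23*d + 14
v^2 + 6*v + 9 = (v + 3)^2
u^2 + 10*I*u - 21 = (u + 3*I)*(u + 7*I)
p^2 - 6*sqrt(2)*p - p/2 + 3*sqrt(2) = (p - 1/2)*(p - 6*sqrt(2))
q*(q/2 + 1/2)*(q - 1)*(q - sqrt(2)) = q^4/2 - sqrt(2)*q^3/2 - q^2/2 + sqrt(2)*q/2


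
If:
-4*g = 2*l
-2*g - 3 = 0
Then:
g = -3/2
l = 3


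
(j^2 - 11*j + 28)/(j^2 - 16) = (j - 7)/(j + 4)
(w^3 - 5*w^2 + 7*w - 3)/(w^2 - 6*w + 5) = (w^2 - 4*w + 3)/(w - 5)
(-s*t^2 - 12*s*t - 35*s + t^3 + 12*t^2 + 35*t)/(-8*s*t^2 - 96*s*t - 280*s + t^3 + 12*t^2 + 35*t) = (s - t)/(8*s - t)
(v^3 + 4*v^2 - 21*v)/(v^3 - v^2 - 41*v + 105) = v/(v - 5)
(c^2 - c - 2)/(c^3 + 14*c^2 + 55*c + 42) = (c - 2)/(c^2 + 13*c + 42)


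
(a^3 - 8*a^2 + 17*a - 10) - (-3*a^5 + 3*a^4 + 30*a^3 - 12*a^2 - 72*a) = 3*a^5 - 3*a^4 - 29*a^3 + 4*a^2 + 89*a - 10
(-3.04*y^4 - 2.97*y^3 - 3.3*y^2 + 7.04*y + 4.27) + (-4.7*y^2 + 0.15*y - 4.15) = -3.04*y^4 - 2.97*y^3 - 8.0*y^2 + 7.19*y + 0.119999999999999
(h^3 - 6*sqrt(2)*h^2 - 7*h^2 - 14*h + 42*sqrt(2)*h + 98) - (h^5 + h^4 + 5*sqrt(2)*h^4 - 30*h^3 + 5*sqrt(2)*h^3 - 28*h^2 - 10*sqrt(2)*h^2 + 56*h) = -h^5 - 5*sqrt(2)*h^4 - h^4 - 5*sqrt(2)*h^3 + 31*h^3 + 4*sqrt(2)*h^2 + 21*h^2 - 70*h + 42*sqrt(2)*h + 98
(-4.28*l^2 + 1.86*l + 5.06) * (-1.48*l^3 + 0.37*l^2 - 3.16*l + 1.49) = 6.3344*l^5 - 4.3364*l^4 + 6.7242*l^3 - 10.3826*l^2 - 13.2182*l + 7.5394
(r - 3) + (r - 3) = 2*r - 6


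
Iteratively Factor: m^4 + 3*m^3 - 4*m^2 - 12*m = (m)*(m^3 + 3*m^2 - 4*m - 12) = m*(m + 2)*(m^2 + m - 6) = m*(m - 2)*(m + 2)*(m + 3)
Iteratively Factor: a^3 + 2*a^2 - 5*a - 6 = (a - 2)*(a^2 + 4*a + 3) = (a - 2)*(a + 3)*(a + 1)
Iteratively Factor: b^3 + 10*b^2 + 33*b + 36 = (b + 3)*(b^2 + 7*b + 12) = (b + 3)^2*(b + 4)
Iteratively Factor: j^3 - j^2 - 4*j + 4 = (j - 1)*(j^2 - 4) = (j - 1)*(j + 2)*(j - 2)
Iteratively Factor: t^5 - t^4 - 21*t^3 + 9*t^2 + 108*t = (t + 3)*(t^4 - 4*t^3 - 9*t^2 + 36*t) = (t - 4)*(t + 3)*(t^3 - 9*t) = (t - 4)*(t - 3)*(t + 3)*(t^2 + 3*t) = t*(t - 4)*(t - 3)*(t + 3)*(t + 3)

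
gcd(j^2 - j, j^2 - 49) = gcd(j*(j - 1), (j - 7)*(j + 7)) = 1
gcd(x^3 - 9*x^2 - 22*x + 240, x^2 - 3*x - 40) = x^2 - 3*x - 40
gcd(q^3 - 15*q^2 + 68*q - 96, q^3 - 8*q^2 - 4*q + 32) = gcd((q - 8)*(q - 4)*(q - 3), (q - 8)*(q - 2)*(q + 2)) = q - 8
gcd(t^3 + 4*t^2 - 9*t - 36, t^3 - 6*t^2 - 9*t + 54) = t^2 - 9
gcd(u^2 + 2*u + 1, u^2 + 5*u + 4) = u + 1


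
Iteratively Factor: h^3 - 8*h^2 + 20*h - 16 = (h - 2)*(h^2 - 6*h + 8) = (h - 2)^2*(h - 4)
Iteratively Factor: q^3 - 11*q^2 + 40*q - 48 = (q - 3)*(q^2 - 8*q + 16) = (q - 4)*(q - 3)*(q - 4)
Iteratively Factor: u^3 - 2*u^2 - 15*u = (u)*(u^2 - 2*u - 15) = u*(u - 5)*(u + 3)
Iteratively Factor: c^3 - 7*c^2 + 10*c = (c - 5)*(c^2 - 2*c) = c*(c - 5)*(c - 2)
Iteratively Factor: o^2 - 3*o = (o)*(o - 3)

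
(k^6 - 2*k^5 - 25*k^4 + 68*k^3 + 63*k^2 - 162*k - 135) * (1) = k^6 - 2*k^5 - 25*k^4 + 68*k^3 + 63*k^2 - 162*k - 135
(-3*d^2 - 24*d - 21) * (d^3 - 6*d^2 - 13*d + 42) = -3*d^5 - 6*d^4 + 162*d^3 + 312*d^2 - 735*d - 882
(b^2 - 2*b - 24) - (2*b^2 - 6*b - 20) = -b^2 + 4*b - 4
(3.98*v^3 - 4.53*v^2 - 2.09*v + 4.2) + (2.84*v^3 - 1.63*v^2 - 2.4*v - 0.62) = 6.82*v^3 - 6.16*v^2 - 4.49*v + 3.58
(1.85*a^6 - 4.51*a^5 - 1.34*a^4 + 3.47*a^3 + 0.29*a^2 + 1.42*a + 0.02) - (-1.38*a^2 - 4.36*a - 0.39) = 1.85*a^6 - 4.51*a^5 - 1.34*a^4 + 3.47*a^3 + 1.67*a^2 + 5.78*a + 0.41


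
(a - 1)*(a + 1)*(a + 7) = a^3 + 7*a^2 - a - 7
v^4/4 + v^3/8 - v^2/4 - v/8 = v*(v/2 + 1/4)*(v/2 + 1/2)*(v - 1)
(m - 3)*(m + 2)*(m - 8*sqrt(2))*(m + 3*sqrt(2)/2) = m^4 - 13*sqrt(2)*m^3/2 - m^3 - 30*m^2 + 13*sqrt(2)*m^2/2 + 24*m + 39*sqrt(2)*m + 144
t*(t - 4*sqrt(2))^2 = t^3 - 8*sqrt(2)*t^2 + 32*t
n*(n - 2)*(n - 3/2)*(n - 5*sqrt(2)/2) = n^4 - 5*sqrt(2)*n^3/2 - 7*n^3/2 + 3*n^2 + 35*sqrt(2)*n^2/4 - 15*sqrt(2)*n/2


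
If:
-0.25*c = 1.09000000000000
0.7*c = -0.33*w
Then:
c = -4.36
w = 9.25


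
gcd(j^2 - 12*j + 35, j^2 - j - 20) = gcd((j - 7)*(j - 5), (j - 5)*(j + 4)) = j - 5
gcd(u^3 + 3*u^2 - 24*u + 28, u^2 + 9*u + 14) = u + 7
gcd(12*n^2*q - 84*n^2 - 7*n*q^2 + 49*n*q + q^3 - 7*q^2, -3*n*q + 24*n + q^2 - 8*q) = -3*n + q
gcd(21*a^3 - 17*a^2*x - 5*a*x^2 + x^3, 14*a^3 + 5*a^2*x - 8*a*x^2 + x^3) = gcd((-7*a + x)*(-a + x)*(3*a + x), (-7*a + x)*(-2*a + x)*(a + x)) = -7*a + x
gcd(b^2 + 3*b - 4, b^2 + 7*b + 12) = b + 4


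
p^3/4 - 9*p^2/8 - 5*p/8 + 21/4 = (p/4 + 1/2)*(p - 7/2)*(p - 3)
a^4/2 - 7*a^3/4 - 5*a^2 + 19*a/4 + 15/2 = (a/2 + 1/2)*(a - 5)*(a - 3/2)*(a + 2)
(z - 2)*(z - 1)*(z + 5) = z^3 + 2*z^2 - 13*z + 10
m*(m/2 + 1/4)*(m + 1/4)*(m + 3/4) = m^4/2 + 3*m^3/4 + 11*m^2/32 + 3*m/64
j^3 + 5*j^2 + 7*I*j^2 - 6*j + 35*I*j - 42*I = (j - 1)*(j + 6)*(j + 7*I)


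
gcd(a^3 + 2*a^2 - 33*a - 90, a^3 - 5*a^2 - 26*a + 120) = a^2 - a - 30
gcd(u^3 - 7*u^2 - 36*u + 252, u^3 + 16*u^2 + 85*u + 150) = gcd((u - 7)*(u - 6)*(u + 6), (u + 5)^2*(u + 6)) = u + 6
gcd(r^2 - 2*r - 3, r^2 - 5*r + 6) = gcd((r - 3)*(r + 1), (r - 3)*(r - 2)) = r - 3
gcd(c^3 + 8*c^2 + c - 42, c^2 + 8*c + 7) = c + 7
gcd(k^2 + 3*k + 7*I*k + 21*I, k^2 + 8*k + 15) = k + 3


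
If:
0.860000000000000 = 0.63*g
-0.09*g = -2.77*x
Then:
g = 1.37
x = 0.04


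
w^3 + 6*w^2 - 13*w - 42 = (w - 3)*(w + 2)*(w + 7)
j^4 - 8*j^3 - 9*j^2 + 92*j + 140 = (j - 7)*(j - 5)*(j + 2)^2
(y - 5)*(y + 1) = y^2 - 4*y - 5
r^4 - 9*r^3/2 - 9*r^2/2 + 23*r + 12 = (r - 4)*(r - 3)*(r + 1/2)*(r + 2)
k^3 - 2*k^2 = k^2*(k - 2)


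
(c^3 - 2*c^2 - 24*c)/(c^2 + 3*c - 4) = c*(c - 6)/(c - 1)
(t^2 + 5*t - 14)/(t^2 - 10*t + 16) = (t + 7)/(t - 8)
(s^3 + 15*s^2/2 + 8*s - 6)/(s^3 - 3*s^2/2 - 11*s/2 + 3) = (s + 6)/(s - 3)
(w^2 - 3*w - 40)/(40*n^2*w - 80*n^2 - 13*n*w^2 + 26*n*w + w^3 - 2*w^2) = (w^2 - 3*w - 40)/(40*n^2*w - 80*n^2 - 13*n*w^2 + 26*n*w + w^3 - 2*w^2)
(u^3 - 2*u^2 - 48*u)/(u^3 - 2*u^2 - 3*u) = (-u^2 + 2*u + 48)/(-u^2 + 2*u + 3)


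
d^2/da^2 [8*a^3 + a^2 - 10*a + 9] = 48*a + 2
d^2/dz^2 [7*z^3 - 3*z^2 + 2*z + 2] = 42*z - 6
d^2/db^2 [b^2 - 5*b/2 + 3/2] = 2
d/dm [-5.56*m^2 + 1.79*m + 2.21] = 1.79 - 11.12*m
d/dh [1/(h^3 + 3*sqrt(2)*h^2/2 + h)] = 4*(-3*h^2 - 3*sqrt(2)*h - 1)/(h^2*(2*h^2 + 3*sqrt(2)*h + 2)^2)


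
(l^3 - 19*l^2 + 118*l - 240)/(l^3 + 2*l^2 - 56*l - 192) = (l^2 - 11*l + 30)/(l^2 + 10*l + 24)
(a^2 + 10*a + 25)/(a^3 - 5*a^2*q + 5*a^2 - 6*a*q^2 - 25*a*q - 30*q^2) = (-a - 5)/(-a^2 + 5*a*q + 6*q^2)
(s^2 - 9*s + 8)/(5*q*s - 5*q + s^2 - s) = (s - 8)/(5*q + s)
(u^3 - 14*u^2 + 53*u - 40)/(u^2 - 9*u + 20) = (u^2 - 9*u + 8)/(u - 4)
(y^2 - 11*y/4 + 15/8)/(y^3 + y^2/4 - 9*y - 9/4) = (8*y^2 - 22*y + 15)/(2*(4*y^3 + y^2 - 36*y - 9))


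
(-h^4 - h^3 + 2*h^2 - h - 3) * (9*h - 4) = -9*h^5 - 5*h^4 + 22*h^3 - 17*h^2 - 23*h + 12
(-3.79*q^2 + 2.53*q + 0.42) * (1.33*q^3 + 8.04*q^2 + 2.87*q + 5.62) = -5.0407*q^5 - 27.1067*q^4 + 10.0225*q^3 - 10.6619*q^2 + 15.424*q + 2.3604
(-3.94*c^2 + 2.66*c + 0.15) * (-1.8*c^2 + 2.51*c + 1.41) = 7.092*c^4 - 14.6774*c^3 + 0.8512*c^2 + 4.1271*c + 0.2115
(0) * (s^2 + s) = 0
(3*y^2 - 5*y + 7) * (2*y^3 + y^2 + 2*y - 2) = 6*y^5 - 7*y^4 + 15*y^3 - 9*y^2 + 24*y - 14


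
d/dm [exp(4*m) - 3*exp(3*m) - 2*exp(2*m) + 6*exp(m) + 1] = (4*exp(3*m) - 9*exp(2*m) - 4*exp(m) + 6)*exp(m)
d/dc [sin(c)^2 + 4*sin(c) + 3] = 2*(sin(c) + 2)*cos(c)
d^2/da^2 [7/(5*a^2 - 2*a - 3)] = 14*(25*a^2 - 10*a - 4*(5*a - 1)^2 - 15)/(-5*a^2 + 2*a + 3)^3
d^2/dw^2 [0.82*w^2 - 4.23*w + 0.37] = 1.64000000000000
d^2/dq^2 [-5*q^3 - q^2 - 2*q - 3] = -30*q - 2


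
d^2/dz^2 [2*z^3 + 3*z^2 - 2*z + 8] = 12*z + 6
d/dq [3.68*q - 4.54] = 3.68000000000000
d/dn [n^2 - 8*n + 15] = 2*n - 8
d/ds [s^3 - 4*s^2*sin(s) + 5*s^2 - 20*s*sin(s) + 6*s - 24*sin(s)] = -4*s^2*cos(s) + 3*s^2 - 8*s*sin(s) - 20*s*cos(s) + 10*s - 20*sin(s) - 24*cos(s) + 6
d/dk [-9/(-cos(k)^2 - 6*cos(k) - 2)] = 18*(cos(k) + 3)*sin(k)/(cos(k)^2 + 6*cos(k) + 2)^2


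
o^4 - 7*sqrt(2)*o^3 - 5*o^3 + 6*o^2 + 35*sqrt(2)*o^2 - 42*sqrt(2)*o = o*(o - 3)*(o - 2)*(o - 7*sqrt(2))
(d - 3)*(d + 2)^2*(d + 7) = d^4 + 8*d^3 - d^2 - 68*d - 84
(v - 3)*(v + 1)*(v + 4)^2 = v^4 + 6*v^3 - 3*v^2 - 56*v - 48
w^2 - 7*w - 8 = (w - 8)*(w + 1)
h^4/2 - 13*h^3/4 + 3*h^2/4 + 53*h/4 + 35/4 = (h/2 + 1/2)*(h - 5)*(h - 7/2)*(h + 1)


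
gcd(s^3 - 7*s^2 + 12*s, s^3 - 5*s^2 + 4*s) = s^2 - 4*s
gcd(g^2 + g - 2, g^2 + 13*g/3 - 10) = 1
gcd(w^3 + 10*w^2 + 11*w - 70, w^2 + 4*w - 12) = w - 2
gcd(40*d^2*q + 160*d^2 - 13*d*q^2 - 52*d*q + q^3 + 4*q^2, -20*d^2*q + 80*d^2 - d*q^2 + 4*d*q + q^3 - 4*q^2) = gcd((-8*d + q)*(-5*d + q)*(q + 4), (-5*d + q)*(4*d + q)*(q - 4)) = -5*d + q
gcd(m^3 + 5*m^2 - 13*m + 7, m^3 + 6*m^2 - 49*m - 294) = m + 7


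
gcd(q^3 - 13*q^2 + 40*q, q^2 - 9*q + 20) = q - 5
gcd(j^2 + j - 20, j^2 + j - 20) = j^2 + j - 20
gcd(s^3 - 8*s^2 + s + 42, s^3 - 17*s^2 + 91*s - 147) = s^2 - 10*s + 21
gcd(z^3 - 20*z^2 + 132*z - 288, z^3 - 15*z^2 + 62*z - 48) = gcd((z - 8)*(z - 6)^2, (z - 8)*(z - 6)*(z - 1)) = z^2 - 14*z + 48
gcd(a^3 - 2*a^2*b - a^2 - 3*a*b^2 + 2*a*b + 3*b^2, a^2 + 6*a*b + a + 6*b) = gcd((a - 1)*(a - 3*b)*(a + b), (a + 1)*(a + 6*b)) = 1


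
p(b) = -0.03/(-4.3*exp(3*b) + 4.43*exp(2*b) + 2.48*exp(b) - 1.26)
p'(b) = -0.03*(12.9*exp(3*b) - 8.86*exp(2*b) - 2.48*exp(b))/(-4.3*exp(3*b) + 4.43*exp(2*b) + 2.48*exp(b) - 1.26)^2 = (-0.387*exp(2*b) + 0.2658*exp(b) + 0.0744)*exp(b)/(4.3*exp(3*b) - 4.43*exp(2*b) - 2.48*exp(b) + 1.26)^2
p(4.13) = 0.00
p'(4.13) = -0.00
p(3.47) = 0.00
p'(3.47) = -0.00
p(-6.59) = 0.02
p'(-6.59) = 0.00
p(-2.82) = 0.03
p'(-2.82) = 0.00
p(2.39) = 0.00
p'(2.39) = -0.00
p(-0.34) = -0.03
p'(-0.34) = 0.03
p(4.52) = 0.00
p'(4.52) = -0.00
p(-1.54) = 0.05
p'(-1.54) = 0.08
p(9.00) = 0.00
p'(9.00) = 0.00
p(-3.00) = 0.03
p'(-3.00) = 0.00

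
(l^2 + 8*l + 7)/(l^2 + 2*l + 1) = (l + 7)/(l + 1)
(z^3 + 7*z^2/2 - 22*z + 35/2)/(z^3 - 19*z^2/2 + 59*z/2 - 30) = (z^2 + 6*z - 7)/(z^2 - 7*z + 12)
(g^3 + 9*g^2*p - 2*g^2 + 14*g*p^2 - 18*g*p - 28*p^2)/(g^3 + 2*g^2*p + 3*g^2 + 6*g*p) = (g^2 + 7*g*p - 2*g - 14*p)/(g*(g + 3))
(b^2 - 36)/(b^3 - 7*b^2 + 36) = (b + 6)/(b^2 - b - 6)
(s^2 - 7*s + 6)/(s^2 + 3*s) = (s^2 - 7*s + 6)/(s*(s + 3))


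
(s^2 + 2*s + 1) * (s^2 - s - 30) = s^4 + s^3 - 31*s^2 - 61*s - 30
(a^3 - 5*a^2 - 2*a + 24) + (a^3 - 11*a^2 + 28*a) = 2*a^3 - 16*a^2 + 26*a + 24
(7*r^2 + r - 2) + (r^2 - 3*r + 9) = 8*r^2 - 2*r + 7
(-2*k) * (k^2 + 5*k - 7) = -2*k^3 - 10*k^2 + 14*k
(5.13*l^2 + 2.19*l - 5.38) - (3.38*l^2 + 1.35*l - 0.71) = 1.75*l^2 + 0.84*l - 4.67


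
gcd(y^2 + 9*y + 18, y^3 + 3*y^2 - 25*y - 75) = y + 3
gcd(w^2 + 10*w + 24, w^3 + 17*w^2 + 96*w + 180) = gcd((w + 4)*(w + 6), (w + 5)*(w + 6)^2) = w + 6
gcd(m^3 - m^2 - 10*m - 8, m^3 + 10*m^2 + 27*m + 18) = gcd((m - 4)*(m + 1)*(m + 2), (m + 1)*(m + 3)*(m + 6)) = m + 1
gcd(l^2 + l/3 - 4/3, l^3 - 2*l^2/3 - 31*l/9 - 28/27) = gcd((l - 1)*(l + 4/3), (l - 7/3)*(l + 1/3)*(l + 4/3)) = l + 4/3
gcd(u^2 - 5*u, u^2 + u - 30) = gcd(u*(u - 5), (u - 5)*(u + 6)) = u - 5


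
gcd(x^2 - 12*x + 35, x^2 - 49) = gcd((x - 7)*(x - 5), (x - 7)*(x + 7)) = x - 7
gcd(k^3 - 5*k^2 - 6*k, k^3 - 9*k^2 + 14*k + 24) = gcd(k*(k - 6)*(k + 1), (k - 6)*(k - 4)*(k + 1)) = k^2 - 5*k - 6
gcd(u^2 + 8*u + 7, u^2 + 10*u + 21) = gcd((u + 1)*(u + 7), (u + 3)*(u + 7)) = u + 7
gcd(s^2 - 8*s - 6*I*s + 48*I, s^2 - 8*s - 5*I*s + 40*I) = s - 8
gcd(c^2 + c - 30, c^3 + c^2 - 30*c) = c^2 + c - 30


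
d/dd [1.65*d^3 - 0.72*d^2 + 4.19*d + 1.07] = 4.95*d^2 - 1.44*d + 4.19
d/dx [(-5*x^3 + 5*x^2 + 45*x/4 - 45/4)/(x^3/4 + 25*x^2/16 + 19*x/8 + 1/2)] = 20*(-116*x^4 - 376*x^3 - 61*x^2 + 514*x + 414)/(16*x^6 + 200*x^5 + 929*x^4 + 1964*x^3 + 1844*x^2 + 608*x + 64)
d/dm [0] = 0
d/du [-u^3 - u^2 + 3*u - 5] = -3*u^2 - 2*u + 3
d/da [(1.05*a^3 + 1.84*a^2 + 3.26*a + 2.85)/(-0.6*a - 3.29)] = (-1.26*a^3 - 11.4675*a^2 - 12.1072*a - 9.0154)/(0.36*a^2 + 3.948*a + 10.8241)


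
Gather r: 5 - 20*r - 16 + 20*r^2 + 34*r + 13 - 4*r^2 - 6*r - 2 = 16*r^2 + 8*r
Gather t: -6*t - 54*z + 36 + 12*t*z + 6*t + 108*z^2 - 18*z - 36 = 12*t*z + 108*z^2 - 72*z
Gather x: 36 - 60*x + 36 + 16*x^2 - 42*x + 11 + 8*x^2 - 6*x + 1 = 24*x^2 - 108*x + 84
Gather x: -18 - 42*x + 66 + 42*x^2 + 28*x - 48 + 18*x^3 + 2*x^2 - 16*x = 18*x^3 + 44*x^2 - 30*x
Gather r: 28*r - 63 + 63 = 28*r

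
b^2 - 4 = (b - 2)*(b + 2)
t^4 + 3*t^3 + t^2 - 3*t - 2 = (t - 1)*(t + 1)^2*(t + 2)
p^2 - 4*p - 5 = (p - 5)*(p + 1)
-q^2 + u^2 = (-q + u)*(q + u)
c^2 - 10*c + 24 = (c - 6)*(c - 4)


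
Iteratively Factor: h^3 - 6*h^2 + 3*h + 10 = (h - 2)*(h^2 - 4*h - 5) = (h - 2)*(h + 1)*(h - 5)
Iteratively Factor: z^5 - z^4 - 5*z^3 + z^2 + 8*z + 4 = (z - 2)*(z^4 + z^3 - 3*z^2 - 5*z - 2) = (z - 2)*(z + 1)*(z^3 - 3*z - 2) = (z - 2)*(z + 1)^2*(z^2 - z - 2) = (z - 2)*(z + 1)^3*(z - 2)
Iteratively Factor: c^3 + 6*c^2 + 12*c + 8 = (c + 2)*(c^2 + 4*c + 4) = (c + 2)^2*(c + 2)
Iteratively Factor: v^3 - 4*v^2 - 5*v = (v)*(v^2 - 4*v - 5) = v*(v + 1)*(v - 5)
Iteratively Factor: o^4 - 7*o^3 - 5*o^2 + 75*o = (o + 3)*(o^3 - 10*o^2 + 25*o) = o*(o + 3)*(o^2 - 10*o + 25) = o*(o - 5)*(o + 3)*(o - 5)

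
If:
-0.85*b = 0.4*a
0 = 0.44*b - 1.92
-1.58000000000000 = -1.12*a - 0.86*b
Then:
No Solution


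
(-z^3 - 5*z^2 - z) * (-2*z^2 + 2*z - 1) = 2*z^5 + 8*z^4 - 7*z^3 + 3*z^2 + z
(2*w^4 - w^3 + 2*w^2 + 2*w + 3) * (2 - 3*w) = -6*w^5 + 7*w^4 - 8*w^3 - 2*w^2 - 5*w + 6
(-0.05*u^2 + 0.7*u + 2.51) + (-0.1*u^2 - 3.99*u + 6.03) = -0.15*u^2 - 3.29*u + 8.54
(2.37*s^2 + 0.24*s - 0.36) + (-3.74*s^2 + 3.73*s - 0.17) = -1.37*s^2 + 3.97*s - 0.53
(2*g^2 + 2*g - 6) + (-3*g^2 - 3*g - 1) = -g^2 - g - 7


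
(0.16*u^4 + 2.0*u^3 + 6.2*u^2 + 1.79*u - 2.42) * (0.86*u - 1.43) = 0.1376*u^5 + 1.4912*u^4 + 2.472*u^3 - 7.3266*u^2 - 4.6409*u + 3.4606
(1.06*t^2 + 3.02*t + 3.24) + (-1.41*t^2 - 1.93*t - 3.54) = -0.35*t^2 + 1.09*t - 0.3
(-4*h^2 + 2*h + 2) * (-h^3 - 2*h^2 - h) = 4*h^5 + 6*h^4 - 2*h^3 - 6*h^2 - 2*h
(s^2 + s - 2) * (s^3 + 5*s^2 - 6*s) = s^5 + 6*s^4 - 3*s^3 - 16*s^2 + 12*s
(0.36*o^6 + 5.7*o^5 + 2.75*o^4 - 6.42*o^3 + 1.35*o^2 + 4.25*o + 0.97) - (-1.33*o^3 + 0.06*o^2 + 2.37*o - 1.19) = 0.36*o^6 + 5.7*o^5 + 2.75*o^4 - 5.09*o^3 + 1.29*o^2 + 1.88*o + 2.16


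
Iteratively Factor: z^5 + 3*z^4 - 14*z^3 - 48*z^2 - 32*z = (z - 4)*(z^4 + 7*z^3 + 14*z^2 + 8*z) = (z - 4)*(z + 1)*(z^3 + 6*z^2 + 8*z) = (z - 4)*(z + 1)*(z + 4)*(z^2 + 2*z) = z*(z - 4)*(z + 1)*(z + 4)*(z + 2)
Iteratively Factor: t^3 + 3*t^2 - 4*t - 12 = (t - 2)*(t^2 + 5*t + 6) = (t - 2)*(t + 3)*(t + 2)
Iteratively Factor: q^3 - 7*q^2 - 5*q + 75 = (q - 5)*(q^2 - 2*q - 15) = (q - 5)*(q + 3)*(q - 5)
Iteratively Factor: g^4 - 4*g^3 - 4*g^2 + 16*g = (g)*(g^3 - 4*g^2 - 4*g + 16) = g*(g + 2)*(g^2 - 6*g + 8) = g*(g - 4)*(g + 2)*(g - 2)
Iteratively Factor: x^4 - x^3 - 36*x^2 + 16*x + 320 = (x + 4)*(x^3 - 5*x^2 - 16*x + 80) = (x + 4)^2*(x^2 - 9*x + 20) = (x - 4)*(x + 4)^2*(x - 5)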